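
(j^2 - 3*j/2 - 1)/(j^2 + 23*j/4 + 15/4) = 2*(2*j^2 - 3*j - 2)/(4*j^2 + 23*j + 15)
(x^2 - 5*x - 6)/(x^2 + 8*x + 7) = (x - 6)/(x + 7)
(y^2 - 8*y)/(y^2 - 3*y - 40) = y/(y + 5)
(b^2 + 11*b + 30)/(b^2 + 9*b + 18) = (b + 5)/(b + 3)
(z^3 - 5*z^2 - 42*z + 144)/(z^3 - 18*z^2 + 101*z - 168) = (z + 6)/(z - 7)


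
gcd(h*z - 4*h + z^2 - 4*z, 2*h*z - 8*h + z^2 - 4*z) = z - 4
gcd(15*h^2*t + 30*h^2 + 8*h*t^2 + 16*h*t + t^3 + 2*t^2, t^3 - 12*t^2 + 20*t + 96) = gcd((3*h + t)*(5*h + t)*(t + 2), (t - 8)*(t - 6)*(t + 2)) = t + 2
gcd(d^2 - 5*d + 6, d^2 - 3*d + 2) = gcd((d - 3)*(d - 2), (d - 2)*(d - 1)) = d - 2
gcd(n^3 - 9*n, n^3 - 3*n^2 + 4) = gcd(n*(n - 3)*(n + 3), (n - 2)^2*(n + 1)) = 1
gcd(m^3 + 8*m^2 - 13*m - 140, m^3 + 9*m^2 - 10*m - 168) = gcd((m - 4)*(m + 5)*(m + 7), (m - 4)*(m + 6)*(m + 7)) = m^2 + 3*m - 28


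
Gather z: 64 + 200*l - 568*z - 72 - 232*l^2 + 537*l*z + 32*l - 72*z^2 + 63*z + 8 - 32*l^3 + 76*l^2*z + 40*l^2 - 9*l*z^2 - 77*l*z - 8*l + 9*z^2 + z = -32*l^3 - 192*l^2 + 224*l + z^2*(-9*l - 63) + z*(76*l^2 + 460*l - 504)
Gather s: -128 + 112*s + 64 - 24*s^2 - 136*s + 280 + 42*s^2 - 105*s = 18*s^2 - 129*s + 216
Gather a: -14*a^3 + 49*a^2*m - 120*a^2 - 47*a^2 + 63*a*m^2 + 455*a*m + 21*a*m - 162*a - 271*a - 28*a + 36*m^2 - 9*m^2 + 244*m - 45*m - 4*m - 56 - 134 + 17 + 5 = -14*a^3 + a^2*(49*m - 167) + a*(63*m^2 + 476*m - 461) + 27*m^2 + 195*m - 168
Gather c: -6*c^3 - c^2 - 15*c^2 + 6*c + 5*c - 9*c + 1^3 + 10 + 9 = -6*c^3 - 16*c^2 + 2*c + 20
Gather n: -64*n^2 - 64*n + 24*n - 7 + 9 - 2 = -64*n^2 - 40*n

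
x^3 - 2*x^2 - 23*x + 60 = (x - 4)*(x - 3)*(x + 5)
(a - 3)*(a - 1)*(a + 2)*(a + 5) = a^4 + 3*a^3 - 15*a^2 - 19*a + 30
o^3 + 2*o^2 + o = o*(o + 1)^2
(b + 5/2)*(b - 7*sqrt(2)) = b^2 - 7*sqrt(2)*b + 5*b/2 - 35*sqrt(2)/2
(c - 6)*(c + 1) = c^2 - 5*c - 6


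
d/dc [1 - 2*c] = -2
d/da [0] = 0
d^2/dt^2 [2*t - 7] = 0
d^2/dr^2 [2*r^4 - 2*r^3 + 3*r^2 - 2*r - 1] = 24*r^2 - 12*r + 6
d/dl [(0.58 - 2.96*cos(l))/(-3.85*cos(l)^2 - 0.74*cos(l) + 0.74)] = (11.396*cos(l)^2 - 4.466*cos(l) + 1.7612)*sin(l)/(14.8225*cos(l)^4 + 5.698*cos(l)^3 - 5.1504*cos(l)^2 - 1.0952*cos(l) + 0.5476)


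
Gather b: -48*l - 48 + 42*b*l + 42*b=b*(42*l + 42) - 48*l - 48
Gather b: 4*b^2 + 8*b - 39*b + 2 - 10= 4*b^2 - 31*b - 8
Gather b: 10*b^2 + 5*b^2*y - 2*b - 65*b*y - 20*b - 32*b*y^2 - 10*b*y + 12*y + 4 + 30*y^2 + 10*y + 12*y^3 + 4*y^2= b^2*(5*y + 10) + b*(-32*y^2 - 75*y - 22) + 12*y^3 + 34*y^2 + 22*y + 4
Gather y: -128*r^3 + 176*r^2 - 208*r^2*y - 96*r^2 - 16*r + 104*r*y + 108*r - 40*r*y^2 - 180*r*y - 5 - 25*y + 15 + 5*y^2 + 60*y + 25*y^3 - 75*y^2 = -128*r^3 + 80*r^2 + 92*r + 25*y^3 + y^2*(-40*r - 70) + y*(-208*r^2 - 76*r + 35) + 10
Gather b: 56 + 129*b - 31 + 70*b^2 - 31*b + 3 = 70*b^2 + 98*b + 28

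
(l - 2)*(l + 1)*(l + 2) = l^3 + l^2 - 4*l - 4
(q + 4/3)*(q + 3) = q^2 + 13*q/3 + 4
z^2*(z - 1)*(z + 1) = z^4 - z^2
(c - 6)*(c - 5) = c^2 - 11*c + 30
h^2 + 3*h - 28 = (h - 4)*(h + 7)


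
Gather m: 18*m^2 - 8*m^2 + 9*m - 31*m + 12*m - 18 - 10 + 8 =10*m^2 - 10*m - 20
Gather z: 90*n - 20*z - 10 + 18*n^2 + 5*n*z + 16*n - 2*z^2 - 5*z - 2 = 18*n^2 + 106*n - 2*z^2 + z*(5*n - 25) - 12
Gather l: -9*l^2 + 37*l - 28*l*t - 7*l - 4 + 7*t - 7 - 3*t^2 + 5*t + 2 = -9*l^2 + l*(30 - 28*t) - 3*t^2 + 12*t - 9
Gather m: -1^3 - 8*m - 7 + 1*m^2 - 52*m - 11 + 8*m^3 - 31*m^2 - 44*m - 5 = 8*m^3 - 30*m^2 - 104*m - 24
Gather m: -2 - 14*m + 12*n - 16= -14*m + 12*n - 18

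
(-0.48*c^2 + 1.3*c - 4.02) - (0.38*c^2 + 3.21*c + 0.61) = -0.86*c^2 - 1.91*c - 4.63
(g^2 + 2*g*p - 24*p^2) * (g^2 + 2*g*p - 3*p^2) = g^4 + 4*g^3*p - 23*g^2*p^2 - 54*g*p^3 + 72*p^4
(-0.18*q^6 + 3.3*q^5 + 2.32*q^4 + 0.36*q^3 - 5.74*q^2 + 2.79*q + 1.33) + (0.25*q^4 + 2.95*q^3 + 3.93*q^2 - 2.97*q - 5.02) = -0.18*q^6 + 3.3*q^5 + 2.57*q^4 + 3.31*q^3 - 1.81*q^2 - 0.18*q - 3.69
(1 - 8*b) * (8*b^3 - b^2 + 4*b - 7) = -64*b^4 + 16*b^3 - 33*b^2 + 60*b - 7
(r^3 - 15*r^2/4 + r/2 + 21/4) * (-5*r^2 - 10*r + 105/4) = -5*r^5 + 35*r^4/4 + 245*r^3/4 - 2075*r^2/16 - 315*r/8 + 2205/16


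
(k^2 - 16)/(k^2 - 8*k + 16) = (k + 4)/(k - 4)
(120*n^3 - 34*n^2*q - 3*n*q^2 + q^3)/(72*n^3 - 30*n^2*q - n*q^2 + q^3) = (-5*n + q)/(-3*n + q)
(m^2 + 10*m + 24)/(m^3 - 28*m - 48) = (m + 6)/(m^2 - 4*m - 12)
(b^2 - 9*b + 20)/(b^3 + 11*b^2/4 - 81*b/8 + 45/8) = 8*(b^2 - 9*b + 20)/(8*b^3 + 22*b^2 - 81*b + 45)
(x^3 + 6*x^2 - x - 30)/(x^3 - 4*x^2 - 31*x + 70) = (x + 3)/(x - 7)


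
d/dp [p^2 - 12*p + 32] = 2*p - 12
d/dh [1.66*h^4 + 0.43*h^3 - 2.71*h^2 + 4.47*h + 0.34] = 6.64*h^3 + 1.29*h^2 - 5.42*h + 4.47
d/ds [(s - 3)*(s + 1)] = 2*s - 2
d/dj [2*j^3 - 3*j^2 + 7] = 6*j*(j - 1)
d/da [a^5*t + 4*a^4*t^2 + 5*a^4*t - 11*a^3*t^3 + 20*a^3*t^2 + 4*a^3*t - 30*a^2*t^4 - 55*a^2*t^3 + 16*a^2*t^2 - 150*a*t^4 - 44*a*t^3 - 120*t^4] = t*(5*a^4 + 16*a^3*t + 20*a^3 - 33*a^2*t^2 + 60*a^2*t + 12*a^2 - 60*a*t^3 - 110*a*t^2 + 32*a*t - 150*t^3 - 44*t^2)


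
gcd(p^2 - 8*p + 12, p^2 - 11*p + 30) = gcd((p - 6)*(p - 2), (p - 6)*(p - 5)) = p - 6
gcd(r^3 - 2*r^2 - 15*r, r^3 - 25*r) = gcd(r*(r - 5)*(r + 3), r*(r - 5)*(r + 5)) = r^2 - 5*r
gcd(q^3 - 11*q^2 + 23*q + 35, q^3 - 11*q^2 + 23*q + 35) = q^3 - 11*q^2 + 23*q + 35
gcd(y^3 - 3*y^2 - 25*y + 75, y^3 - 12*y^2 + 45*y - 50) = y - 5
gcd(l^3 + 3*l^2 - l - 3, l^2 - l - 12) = l + 3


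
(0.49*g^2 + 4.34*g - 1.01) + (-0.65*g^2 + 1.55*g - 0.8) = -0.16*g^2 + 5.89*g - 1.81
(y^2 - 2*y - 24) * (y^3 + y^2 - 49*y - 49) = y^5 - y^4 - 75*y^3 + 25*y^2 + 1274*y + 1176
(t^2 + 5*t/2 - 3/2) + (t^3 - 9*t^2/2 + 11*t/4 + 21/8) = t^3 - 7*t^2/2 + 21*t/4 + 9/8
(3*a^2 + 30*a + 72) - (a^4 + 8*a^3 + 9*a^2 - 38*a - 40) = -a^4 - 8*a^3 - 6*a^2 + 68*a + 112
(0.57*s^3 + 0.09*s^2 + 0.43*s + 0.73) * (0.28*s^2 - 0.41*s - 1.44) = 0.1596*s^5 - 0.2085*s^4 - 0.7373*s^3 - 0.1015*s^2 - 0.9185*s - 1.0512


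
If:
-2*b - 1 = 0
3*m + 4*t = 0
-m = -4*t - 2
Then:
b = -1/2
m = 1/2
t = -3/8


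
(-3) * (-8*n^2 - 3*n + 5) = 24*n^2 + 9*n - 15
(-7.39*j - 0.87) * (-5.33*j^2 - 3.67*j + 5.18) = 39.3887*j^3 + 31.7584*j^2 - 35.0873*j - 4.5066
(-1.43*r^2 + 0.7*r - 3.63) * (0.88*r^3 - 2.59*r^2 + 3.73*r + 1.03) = -1.2584*r^5 + 4.3197*r^4 - 10.3413*r^3 + 10.5398*r^2 - 12.8189*r - 3.7389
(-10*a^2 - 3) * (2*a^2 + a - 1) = -20*a^4 - 10*a^3 + 4*a^2 - 3*a + 3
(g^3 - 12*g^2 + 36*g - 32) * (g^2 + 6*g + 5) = g^5 - 6*g^4 - 31*g^3 + 124*g^2 - 12*g - 160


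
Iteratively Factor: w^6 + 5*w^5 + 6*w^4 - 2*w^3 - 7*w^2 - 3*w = (w + 1)*(w^5 + 4*w^4 + 2*w^3 - 4*w^2 - 3*w) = (w + 1)^2*(w^4 + 3*w^3 - w^2 - 3*w) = (w + 1)^3*(w^3 + 2*w^2 - 3*w) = (w + 1)^3*(w + 3)*(w^2 - w) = (w - 1)*(w + 1)^3*(w + 3)*(w)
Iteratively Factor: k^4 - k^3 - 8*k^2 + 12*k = (k)*(k^3 - k^2 - 8*k + 12) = k*(k - 2)*(k^2 + k - 6) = k*(k - 2)*(k + 3)*(k - 2)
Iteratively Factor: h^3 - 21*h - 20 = (h + 1)*(h^2 - h - 20) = (h - 5)*(h + 1)*(h + 4)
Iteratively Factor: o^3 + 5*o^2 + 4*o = (o)*(o^2 + 5*o + 4) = o*(o + 4)*(o + 1)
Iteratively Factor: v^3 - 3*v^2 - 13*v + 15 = (v - 5)*(v^2 + 2*v - 3) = (v - 5)*(v - 1)*(v + 3)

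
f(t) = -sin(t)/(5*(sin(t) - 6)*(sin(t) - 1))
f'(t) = -cos(t)/(5*(sin(t) - 6)*(sin(t) - 1)) + sin(t)*cos(t)/(5*(sin(t) - 6)*(sin(t) - 1)^2) + sin(t)*cos(t)/(5*(sin(t) - 6)^2*(sin(t) - 1)) = (sin(t)^2 - 6)*cos(t)/(5*(sin(t) - 6)^2*(sin(t) - 1)^2)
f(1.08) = -0.29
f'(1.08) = -1.35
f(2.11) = -0.24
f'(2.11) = 1.02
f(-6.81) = 0.01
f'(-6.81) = -0.01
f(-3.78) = -0.05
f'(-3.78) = 0.19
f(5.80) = 0.01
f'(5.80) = -0.01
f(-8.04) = 0.01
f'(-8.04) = 0.00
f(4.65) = 0.01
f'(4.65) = 0.00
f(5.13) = 0.01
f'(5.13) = -0.00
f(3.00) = -0.00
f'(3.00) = 0.05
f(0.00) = 0.00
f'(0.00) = -0.03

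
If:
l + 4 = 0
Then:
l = -4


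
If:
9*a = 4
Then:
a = 4/9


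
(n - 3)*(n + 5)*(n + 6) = n^3 + 8*n^2 - 3*n - 90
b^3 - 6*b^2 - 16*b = b*(b - 8)*(b + 2)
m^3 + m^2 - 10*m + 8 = (m - 2)*(m - 1)*(m + 4)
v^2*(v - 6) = v^3 - 6*v^2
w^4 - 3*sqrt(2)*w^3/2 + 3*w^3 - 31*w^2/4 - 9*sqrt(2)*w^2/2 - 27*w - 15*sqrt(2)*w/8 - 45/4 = (w + 1/2)*(w + 5/2)*(w - 3*sqrt(2))*(w + 3*sqrt(2)/2)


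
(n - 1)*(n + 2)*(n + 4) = n^3 + 5*n^2 + 2*n - 8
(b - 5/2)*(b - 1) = b^2 - 7*b/2 + 5/2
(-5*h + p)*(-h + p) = 5*h^2 - 6*h*p + p^2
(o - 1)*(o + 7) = o^2 + 6*o - 7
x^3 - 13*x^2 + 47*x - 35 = (x - 7)*(x - 5)*(x - 1)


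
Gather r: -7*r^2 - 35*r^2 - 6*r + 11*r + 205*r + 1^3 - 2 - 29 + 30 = -42*r^2 + 210*r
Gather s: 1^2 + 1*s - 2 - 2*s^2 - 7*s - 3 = -2*s^2 - 6*s - 4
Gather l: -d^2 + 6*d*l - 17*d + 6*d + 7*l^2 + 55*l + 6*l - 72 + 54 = -d^2 - 11*d + 7*l^2 + l*(6*d + 61) - 18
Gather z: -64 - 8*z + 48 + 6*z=-2*z - 16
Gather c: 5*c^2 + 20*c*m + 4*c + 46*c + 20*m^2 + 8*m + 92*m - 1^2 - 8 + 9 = 5*c^2 + c*(20*m + 50) + 20*m^2 + 100*m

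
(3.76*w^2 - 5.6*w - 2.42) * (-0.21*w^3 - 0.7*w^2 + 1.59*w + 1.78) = -0.7896*w^5 - 1.456*w^4 + 10.4066*w^3 - 0.517199999999999*w^2 - 13.8158*w - 4.3076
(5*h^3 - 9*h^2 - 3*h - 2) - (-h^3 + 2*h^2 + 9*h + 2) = 6*h^3 - 11*h^2 - 12*h - 4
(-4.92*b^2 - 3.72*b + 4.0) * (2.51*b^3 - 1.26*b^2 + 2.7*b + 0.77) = -12.3492*b^5 - 3.138*b^4 + 1.4432*b^3 - 18.8724*b^2 + 7.9356*b + 3.08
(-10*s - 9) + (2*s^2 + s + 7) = 2*s^2 - 9*s - 2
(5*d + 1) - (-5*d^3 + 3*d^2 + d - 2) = 5*d^3 - 3*d^2 + 4*d + 3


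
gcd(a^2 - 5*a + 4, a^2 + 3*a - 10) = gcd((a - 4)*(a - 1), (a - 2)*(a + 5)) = 1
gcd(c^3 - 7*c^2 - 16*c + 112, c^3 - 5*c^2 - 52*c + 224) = c - 4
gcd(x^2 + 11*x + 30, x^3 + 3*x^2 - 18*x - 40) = x + 5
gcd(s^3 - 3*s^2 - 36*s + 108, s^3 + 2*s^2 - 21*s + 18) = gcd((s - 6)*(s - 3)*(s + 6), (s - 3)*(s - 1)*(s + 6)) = s^2 + 3*s - 18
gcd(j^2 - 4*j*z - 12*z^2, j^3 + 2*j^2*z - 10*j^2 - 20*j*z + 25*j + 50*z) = j + 2*z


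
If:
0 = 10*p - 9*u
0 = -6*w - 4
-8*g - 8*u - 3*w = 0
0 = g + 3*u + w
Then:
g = 1/24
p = 3/16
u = 5/24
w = -2/3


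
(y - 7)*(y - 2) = y^2 - 9*y + 14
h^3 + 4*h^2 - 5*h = h*(h - 1)*(h + 5)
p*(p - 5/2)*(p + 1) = p^3 - 3*p^2/2 - 5*p/2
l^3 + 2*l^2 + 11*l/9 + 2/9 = (l + 1/3)*(l + 2/3)*(l + 1)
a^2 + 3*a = a*(a + 3)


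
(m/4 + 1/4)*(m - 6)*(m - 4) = m^3/4 - 9*m^2/4 + 7*m/2 + 6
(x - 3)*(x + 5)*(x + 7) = x^3 + 9*x^2 - x - 105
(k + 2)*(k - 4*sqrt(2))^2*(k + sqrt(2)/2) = k^4 - 15*sqrt(2)*k^3/2 + 2*k^3 - 15*sqrt(2)*k^2 + 24*k^2 + 16*sqrt(2)*k + 48*k + 32*sqrt(2)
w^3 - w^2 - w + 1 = (w - 1)^2*(w + 1)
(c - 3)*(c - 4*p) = c^2 - 4*c*p - 3*c + 12*p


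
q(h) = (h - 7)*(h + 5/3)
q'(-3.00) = -11.33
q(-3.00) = 13.33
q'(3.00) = 0.67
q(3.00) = -18.67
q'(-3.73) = -12.79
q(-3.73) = 22.14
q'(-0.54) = -6.41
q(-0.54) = -8.50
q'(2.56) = -0.21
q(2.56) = -18.77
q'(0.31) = -4.71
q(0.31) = -13.22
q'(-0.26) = -5.85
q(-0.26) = -10.21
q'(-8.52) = -22.37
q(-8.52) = 106.36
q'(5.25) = 5.17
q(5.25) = -12.10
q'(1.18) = -2.97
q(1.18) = -16.57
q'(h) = 2*h - 16/3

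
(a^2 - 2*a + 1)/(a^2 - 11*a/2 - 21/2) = 2*(-a^2 + 2*a - 1)/(-2*a^2 + 11*a + 21)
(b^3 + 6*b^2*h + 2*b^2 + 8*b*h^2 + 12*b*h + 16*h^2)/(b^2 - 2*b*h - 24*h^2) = (b^2 + 2*b*h + 2*b + 4*h)/(b - 6*h)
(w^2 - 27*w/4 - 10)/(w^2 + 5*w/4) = (w - 8)/w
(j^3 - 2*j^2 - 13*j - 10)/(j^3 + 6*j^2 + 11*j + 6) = (j - 5)/(j + 3)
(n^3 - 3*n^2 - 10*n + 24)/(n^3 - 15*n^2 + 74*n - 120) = (n^2 + n - 6)/(n^2 - 11*n + 30)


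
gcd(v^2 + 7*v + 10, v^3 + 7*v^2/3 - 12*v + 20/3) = v + 5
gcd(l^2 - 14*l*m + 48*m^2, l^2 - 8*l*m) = l - 8*m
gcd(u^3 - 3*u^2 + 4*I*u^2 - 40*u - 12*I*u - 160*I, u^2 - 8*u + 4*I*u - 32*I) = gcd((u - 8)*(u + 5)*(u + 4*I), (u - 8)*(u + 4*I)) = u^2 + u*(-8 + 4*I) - 32*I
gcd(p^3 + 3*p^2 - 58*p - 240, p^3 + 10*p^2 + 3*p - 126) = p + 6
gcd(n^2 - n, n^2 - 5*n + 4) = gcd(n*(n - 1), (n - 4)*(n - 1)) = n - 1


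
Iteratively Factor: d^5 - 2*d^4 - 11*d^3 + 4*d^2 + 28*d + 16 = (d - 4)*(d^4 + 2*d^3 - 3*d^2 - 8*d - 4) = (d - 4)*(d + 1)*(d^3 + d^2 - 4*d - 4) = (d - 4)*(d - 2)*(d + 1)*(d^2 + 3*d + 2) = (d - 4)*(d - 2)*(d + 1)^2*(d + 2)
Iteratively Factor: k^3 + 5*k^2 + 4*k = (k + 4)*(k^2 + k) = k*(k + 4)*(k + 1)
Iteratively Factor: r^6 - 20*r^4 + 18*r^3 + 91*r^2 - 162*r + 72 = (r - 1)*(r^5 + r^4 - 19*r^3 - r^2 + 90*r - 72) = (r - 1)*(r + 3)*(r^4 - 2*r^3 - 13*r^2 + 38*r - 24) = (r - 1)^2*(r + 3)*(r^3 - r^2 - 14*r + 24) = (r - 3)*(r - 1)^2*(r + 3)*(r^2 + 2*r - 8) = (r - 3)*(r - 1)^2*(r + 3)*(r + 4)*(r - 2)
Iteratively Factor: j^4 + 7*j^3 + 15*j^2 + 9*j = (j + 1)*(j^3 + 6*j^2 + 9*j) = (j + 1)*(j + 3)*(j^2 + 3*j) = j*(j + 1)*(j + 3)*(j + 3)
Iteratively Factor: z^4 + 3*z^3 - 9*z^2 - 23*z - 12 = (z + 4)*(z^3 - z^2 - 5*z - 3) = (z + 1)*(z + 4)*(z^2 - 2*z - 3) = (z + 1)^2*(z + 4)*(z - 3)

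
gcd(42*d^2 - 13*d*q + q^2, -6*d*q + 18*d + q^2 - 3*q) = -6*d + q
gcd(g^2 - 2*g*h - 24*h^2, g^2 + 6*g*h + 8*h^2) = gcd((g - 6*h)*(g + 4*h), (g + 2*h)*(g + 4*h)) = g + 4*h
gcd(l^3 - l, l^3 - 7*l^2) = l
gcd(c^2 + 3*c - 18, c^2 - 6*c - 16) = 1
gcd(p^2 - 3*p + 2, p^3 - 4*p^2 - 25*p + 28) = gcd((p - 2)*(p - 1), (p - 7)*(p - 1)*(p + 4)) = p - 1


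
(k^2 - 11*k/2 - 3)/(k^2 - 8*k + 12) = (k + 1/2)/(k - 2)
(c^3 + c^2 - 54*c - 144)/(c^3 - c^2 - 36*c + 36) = (c^2 - 5*c - 24)/(c^2 - 7*c + 6)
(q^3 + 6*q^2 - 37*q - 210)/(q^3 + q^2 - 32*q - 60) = (q + 7)/(q + 2)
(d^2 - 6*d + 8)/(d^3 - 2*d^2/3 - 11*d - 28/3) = 3*(d - 2)/(3*d^2 + 10*d + 7)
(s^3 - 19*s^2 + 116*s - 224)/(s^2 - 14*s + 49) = (s^2 - 12*s + 32)/(s - 7)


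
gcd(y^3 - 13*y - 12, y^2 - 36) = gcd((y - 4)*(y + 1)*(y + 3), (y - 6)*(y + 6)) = 1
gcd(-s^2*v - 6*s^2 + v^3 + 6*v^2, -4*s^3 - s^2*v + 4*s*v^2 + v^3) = s^2 - v^2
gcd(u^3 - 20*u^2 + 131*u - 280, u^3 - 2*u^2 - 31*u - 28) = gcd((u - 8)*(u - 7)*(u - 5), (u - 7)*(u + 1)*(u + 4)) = u - 7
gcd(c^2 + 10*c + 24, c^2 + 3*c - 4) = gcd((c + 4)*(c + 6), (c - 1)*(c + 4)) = c + 4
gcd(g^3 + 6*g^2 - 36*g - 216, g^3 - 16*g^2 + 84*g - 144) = g - 6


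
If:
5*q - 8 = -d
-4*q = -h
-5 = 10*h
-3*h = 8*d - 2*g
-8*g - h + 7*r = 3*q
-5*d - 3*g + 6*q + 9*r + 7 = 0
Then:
No Solution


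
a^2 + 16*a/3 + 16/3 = (a + 4/3)*(a + 4)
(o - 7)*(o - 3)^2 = o^3 - 13*o^2 + 51*o - 63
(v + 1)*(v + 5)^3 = v^4 + 16*v^3 + 90*v^2 + 200*v + 125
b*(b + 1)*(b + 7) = b^3 + 8*b^2 + 7*b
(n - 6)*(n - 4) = n^2 - 10*n + 24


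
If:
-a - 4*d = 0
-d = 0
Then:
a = 0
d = 0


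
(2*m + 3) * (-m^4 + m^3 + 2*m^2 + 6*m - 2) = -2*m^5 - m^4 + 7*m^3 + 18*m^2 + 14*m - 6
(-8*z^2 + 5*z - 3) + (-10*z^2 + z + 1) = -18*z^2 + 6*z - 2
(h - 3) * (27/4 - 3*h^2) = -3*h^3 + 9*h^2 + 27*h/4 - 81/4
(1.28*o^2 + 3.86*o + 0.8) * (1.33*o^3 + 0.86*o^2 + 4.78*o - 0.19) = 1.7024*o^5 + 6.2346*o^4 + 10.502*o^3 + 18.8956*o^2 + 3.0906*o - 0.152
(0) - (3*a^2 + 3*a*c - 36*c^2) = -3*a^2 - 3*a*c + 36*c^2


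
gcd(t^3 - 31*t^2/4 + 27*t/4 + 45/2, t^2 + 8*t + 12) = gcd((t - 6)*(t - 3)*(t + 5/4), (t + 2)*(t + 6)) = 1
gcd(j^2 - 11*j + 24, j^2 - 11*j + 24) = j^2 - 11*j + 24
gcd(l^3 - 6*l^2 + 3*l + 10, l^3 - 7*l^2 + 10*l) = l^2 - 7*l + 10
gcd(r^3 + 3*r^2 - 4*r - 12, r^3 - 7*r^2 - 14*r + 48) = r^2 + r - 6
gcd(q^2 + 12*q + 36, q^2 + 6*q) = q + 6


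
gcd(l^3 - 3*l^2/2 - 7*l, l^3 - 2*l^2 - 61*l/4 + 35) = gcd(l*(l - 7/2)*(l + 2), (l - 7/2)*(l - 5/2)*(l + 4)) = l - 7/2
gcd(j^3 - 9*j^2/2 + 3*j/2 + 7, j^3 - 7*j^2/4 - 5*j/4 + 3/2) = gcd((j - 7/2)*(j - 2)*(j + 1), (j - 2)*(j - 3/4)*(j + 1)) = j^2 - j - 2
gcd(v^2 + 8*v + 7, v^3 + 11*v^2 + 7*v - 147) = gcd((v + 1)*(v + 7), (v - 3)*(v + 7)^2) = v + 7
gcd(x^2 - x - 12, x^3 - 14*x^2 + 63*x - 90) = 1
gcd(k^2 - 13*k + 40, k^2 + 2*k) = 1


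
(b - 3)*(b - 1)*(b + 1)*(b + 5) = b^4 + 2*b^3 - 16*b^2 - 2*b + 15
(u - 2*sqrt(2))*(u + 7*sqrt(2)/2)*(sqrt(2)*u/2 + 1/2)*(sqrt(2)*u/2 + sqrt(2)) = u^4/2 + u^3 + sqrt(2)*u^3 - 25*u^2/4 + 2*sqrt(2)*u^2 - 25*u/2 - 7*sqrt(2)*u/2 - 7*sqrt(2)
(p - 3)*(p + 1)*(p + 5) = p^3 + 3*p^2 - 13*p - 15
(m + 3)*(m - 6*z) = m^2 - 6*m*z + 3*m - 18*z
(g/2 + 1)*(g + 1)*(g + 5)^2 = g^4/2 + 13*g^3/2 + 57*g^2/2 + 95*g/2 + 25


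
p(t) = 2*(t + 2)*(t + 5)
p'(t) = 4*t + 14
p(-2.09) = -0.52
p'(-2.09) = 5.64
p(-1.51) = 3.42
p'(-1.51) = 7.96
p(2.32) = 63.24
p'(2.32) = 23.28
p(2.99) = 79.74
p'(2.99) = 25.96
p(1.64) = 48.34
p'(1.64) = 20.56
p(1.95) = 54.90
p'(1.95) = 21.80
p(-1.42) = 4.15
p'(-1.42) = 8.32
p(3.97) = 107.10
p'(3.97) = 29.88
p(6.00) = 176.00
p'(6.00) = 38.00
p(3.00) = 80.00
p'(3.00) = 26.00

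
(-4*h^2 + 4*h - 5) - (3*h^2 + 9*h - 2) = -7*h^2 - 5*h - 3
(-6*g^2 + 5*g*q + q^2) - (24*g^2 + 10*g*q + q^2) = -30*g^2 - 5*g*q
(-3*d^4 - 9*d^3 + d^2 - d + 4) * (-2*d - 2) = 6*d^5 + 24*d^4 + 16*d^3 - 6*d - 8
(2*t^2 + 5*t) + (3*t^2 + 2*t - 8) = 5*t^2 + 7*t - 8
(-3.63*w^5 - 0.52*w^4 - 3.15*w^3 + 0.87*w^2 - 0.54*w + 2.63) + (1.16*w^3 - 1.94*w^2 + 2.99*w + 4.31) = -3.63*w^5 - 0.52*w^4 - 1.99*w^3 - 1.07*w^2 + 2.45*w + 6.94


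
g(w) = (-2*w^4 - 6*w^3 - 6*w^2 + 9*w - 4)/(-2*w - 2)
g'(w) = (-8*w^3 - 18*w^2 - 12*w + 9)/(-2*w - 2) + 2*(-2*w^4 - 6*w^3 - 6*w^2 + 9*w - 4)/(-2*w - 2)^2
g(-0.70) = 19.44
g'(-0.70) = -83.66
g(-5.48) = -117.16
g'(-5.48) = 68.80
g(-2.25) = -15.02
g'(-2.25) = 2.39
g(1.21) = 3.80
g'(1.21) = 8.70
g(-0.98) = 369.50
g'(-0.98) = -18750.04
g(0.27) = 0.84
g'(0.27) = -2.35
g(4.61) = 140.92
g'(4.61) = 82.96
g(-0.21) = 3.86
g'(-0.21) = -11.73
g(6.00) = 289.57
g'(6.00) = 132.85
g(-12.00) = -1458.18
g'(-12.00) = 384.94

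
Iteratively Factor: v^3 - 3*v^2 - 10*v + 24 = (v + 3)*(v^2 - 6*v + 8) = (v - 4)*(v + 3)*(v - 2)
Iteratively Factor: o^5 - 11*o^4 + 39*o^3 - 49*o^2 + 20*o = (o - 4)*(o^4 - 7*o^3 + 11*o^2 - 5*o) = o*(o - 4)*(o^3 - 7*o^2 + 11*o - 5) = o*(o - 5)*(o - 4)*(o^2 - 2*o + 1) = o*(o - 5)*(o - 4)*(o - 1)*(o - 1)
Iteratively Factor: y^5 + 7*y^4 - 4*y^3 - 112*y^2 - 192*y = (y - 4)*(y^4 + 11*y^3 + 40*y^2 + 48*y) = (y - 4)*(y + 4)*(y^3 + 7*y^2 + 12*y) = (y - 4)*(y + 4)^2*(y^2 + 3*y) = y*(y - 4)*(y + 4)^2*(y + 3)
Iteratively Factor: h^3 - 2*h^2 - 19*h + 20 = (h + 4)*(h^2 - 6*h + 5) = (h - 1)*(h + 4)*(h - 5)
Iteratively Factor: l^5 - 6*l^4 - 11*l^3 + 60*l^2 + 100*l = (l + 2)*(l^4 - 8*l^3 + 5*l^2 + 50*l) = l*(l + 2)*(l^3 - 8*l^2 + 5*l + 50) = l*(l + 2)^2*(l^2 - 10*l + 25) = l*(l - 5)*(l + 2)^2*(l - 5)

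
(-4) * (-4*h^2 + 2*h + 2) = 16*h^2 - 8*h - 8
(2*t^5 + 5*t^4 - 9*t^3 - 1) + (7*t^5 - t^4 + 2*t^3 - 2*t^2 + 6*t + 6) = 9*t^5 + 4*t^4 - 7*t^3 - 2*t^2 + 6*t + 5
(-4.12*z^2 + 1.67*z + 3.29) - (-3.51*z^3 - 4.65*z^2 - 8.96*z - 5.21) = 3.51*z^3 + 0.53*z^2 + 10.63*z + 8.5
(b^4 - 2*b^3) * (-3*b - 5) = -3*b^5 + b^4 + 10*b^3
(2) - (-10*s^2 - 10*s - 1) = 10*s^2 + 10*s + 3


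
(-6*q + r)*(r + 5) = -6*q*r - 30*q + r^2 + 5*r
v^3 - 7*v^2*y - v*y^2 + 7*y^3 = (v - 7*y)*(v - y)*(v + y)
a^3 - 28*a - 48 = (a - 6)*(a + 2)*(a + 4)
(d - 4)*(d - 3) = d^2 - 7*d + 12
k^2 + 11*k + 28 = (k + 4)*(k + 7)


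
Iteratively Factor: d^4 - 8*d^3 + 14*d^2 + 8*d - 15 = (d - 5)*(d^3 - 3*d^2 - d + 3) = (d - 5)*(d - 1)*(d^2 - 2*d - 3) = (d - 5)*(d - 3)*(d - 1)*(d + 1)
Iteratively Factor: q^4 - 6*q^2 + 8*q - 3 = (q + 3)*(q^3 - 3*q^2 + 3*q - 1) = (q - 1)*(q + 3)*(q^2 - 2*q + 1) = (q - 1)^2*(q + 3)*(q - 1)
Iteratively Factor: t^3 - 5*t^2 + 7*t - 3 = (t - 1)*(t^2 - 4*t + 3) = (t - 3)*(t - 1)*(t - 1)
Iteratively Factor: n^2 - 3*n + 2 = (n - 1)*(n - 2)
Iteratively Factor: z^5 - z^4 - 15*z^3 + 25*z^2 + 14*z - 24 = (z + 4)*(z^4 - 5*z^3 + 5*z^2 + 5*z - 6) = (z + 1)*(z + 4)*(z^3 - 6*z^2 + 11*z - 6) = (z - 1)*(z + 1)*(z + 4)*(z^2 - 5*z + 6) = (z - 2)*(z - 1)*(z + 1)*(z + 4)*(z - 3)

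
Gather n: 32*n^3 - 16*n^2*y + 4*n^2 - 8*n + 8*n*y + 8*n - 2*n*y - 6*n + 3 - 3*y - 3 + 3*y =32*n^3 + n^2*(4 - 16*y) + n*(6*y - 6)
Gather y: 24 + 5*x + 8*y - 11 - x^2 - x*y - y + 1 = -x^2 + 5*x + y*(7 - x) + 14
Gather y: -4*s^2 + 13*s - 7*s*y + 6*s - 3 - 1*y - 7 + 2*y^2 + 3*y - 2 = -4*s^2 + 19*s + 2*y^2 + y*(2 - 7*s) - 12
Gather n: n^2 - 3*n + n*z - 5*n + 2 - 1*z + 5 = n^2 + n*(z - 8) - z + 7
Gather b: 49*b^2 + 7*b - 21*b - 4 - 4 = 49*b^2 - 14*b - 8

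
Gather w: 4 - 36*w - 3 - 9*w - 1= -45*w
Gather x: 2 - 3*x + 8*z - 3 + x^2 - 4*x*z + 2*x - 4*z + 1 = x^2 + x*(-4*z - 1) + 4*z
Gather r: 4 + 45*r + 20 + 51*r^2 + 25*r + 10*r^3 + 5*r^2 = 10*r^3 + 56*r^2 + 70*r + 24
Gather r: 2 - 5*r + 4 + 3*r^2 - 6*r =3*r^2 - 11*r + 6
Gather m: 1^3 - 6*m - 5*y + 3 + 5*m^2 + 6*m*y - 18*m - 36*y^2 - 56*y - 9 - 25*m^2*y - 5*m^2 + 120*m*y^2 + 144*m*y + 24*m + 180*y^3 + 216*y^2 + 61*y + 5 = -25*m^2*y + m*(120*y^2 + 150*y) + 180*y^3 + 180*y^2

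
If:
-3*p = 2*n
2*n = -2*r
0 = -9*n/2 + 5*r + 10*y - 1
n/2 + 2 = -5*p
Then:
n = 12/17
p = -8/17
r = -12/17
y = 131/170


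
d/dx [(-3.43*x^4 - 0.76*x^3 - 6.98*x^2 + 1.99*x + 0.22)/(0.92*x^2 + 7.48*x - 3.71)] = (-6.3112*x^5 - 77.6684*x^4 + 39.5316*x^3 - 45.5824*x^2 + 51.3868*x - 9.0285)/(0.8464*x^4 + 13.7632*x^3 + 49.124*x^2 - 55.5016*x + 13.7641)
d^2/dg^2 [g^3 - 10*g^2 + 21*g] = 6*g - 20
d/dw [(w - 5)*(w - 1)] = 2*w - 6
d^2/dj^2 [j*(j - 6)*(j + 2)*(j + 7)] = 12*j^2 + 18*j - 80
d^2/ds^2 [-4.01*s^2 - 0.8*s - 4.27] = -8.02000000000000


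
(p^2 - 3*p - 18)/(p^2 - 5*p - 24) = (p - 6)/(p - 8)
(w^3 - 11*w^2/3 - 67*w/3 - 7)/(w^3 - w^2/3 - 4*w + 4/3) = (3*w^3 - 11*w^2 - 67*w - 21)/(3*w^3 - w^2 - 12*w + 4)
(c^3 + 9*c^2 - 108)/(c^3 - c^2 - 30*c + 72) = (c + 6)/(c - 4)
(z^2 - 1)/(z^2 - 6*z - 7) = (z - 1)/(z - 7)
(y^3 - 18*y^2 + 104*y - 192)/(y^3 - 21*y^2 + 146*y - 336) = (y - 4)/(y - 7)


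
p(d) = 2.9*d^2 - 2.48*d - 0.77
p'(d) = 5.8*d - 2.48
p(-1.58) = 10.39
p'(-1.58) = -11.64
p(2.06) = 6.43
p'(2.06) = 9.47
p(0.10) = -0.99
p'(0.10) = -1.90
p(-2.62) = 25.63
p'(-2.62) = -17.68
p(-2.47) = 23.05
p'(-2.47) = -16.81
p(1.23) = 0.57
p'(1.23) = 4.65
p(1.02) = -0.28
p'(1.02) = 3.44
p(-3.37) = 40.52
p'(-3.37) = -22.03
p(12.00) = 387.07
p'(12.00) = 67.12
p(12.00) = 387.07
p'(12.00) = 67.12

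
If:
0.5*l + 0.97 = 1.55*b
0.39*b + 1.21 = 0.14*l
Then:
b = 33.67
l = 102.45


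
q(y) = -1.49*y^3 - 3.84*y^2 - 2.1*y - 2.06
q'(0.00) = -2.10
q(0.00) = -2.06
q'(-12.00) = -553.62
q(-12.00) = 2044.90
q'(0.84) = -11.71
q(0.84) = -7.42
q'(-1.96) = -4.22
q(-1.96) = -1.48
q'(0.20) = -3.81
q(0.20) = -2.65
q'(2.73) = -56.38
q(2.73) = -66.73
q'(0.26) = -4.40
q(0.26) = -2.89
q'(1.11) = -16.13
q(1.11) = -11.16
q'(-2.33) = -8.47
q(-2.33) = 0.83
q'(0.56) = -7.80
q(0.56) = -4.70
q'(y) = -4.47*y^2 - 7.68*y - 2.1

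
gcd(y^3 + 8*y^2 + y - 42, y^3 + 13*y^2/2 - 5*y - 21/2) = y + 7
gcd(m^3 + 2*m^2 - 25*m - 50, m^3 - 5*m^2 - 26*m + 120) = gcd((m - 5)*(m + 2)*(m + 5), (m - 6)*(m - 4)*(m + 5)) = m + 5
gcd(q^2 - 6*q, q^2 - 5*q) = q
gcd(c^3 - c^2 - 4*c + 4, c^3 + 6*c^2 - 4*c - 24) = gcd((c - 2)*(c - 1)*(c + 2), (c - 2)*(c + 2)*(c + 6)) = c^2 - 4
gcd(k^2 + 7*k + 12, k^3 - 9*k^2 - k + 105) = k + 3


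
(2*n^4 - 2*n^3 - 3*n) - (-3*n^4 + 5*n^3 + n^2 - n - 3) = 5*n^4 - 7*n^3 - n^2 - 2*n + 3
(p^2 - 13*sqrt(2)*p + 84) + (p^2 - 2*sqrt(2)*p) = 2*p^2 - 15*sqrt(2)*p + 84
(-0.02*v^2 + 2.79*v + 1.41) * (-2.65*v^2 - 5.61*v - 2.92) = 0.053*v^4 - 7.2813*v^3 - 19.33*v^2 - 16.0569*v - 4.1172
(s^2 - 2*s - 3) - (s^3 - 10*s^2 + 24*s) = -s^3 + 11*s^2 - 26*s - 3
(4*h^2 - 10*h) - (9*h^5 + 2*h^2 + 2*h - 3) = -9*h^5 + 2*h^2 - 12*h + 3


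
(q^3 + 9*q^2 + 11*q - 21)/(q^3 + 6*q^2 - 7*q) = (q + 3)/q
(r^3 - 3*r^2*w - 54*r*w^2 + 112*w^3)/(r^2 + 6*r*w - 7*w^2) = (r^2 - 10*r*w + 16*w^2)/(r - w)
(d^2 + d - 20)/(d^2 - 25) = (d - 4)/(d - 5)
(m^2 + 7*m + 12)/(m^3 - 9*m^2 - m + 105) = (m + 4)/(m^2 - 12*m + 35)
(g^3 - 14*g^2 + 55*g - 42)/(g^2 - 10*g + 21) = (g^2 - 7*g + 6)/(g - 3)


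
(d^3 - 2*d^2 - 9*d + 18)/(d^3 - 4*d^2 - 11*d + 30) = (d - 3)/(d - 5)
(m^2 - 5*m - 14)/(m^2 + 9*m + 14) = (m - 7)/(m + 7)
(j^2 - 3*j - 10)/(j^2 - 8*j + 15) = (j + 2)/(j - 3)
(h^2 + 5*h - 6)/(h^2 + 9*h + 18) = (h - 1)/(h + 3)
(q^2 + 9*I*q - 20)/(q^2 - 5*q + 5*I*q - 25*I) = (q + 4*I)/(q - 5)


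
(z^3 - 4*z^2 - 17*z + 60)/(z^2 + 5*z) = (z^3 - 4*z^2 - 17*z + 60)/(z*(z + 5))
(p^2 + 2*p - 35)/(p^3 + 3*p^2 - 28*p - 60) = (p + 7)/(p^2 + 8*p + 12)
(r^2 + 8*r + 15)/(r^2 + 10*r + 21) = (r + 5)/(r + 7)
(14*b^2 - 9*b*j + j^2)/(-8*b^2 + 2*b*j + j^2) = (-7*b + j)/(4*b + j)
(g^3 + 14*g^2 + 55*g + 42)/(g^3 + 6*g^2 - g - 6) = (g + 7)/(g - 1)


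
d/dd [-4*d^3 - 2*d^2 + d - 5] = -12*d^2 - 4*d + 1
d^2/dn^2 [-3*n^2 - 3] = -6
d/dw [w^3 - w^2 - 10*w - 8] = 3*w^2 - 2*w - 10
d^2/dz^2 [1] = 0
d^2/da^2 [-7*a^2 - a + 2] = -14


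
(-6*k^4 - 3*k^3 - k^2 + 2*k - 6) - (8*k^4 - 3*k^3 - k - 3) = -14*k^4 - k^2 + 3*k - 3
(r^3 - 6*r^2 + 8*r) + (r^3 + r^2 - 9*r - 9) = 2*r^3 - 5*r^2 - r - 9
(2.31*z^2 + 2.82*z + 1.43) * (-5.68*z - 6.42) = -13.1208*z^3 - 30.8478*z^2 - 26.2268*z - 9.1806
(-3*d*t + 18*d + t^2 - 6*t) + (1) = -3*d*t + 18*d + t^2 - 6*t + 1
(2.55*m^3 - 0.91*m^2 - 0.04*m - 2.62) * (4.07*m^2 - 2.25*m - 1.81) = 10.3785*m^5 - 9.4412*m^4 - 2.7308*m^3 - 8.9263*m^2 + 5.9674*m + 4.7422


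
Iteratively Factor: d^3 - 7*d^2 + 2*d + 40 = (d + 2)*(d^2 - 9*d + 20) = (d - 5)*(d + 2)*(d - 4)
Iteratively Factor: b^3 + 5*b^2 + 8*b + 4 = (b + 1)*(b^2 + 4*b + 4) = (b + 1)*(b + 2)*(b + 2)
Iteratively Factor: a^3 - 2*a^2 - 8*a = (a + 2)*(a^2 - 4*a) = (a - 4)*(a + 2)*(a)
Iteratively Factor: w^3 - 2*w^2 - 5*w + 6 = (w + 2)*(w^2 - 4*w + 3) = (w - 3)*(w + 2)*(w - 1)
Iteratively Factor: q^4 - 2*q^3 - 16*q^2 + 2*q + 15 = (q + 1)*(q^3 - 3*q^2 - 13*q + 15) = (q - 1)*(q + 1)*(q^2 - 2*q - 15) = (q - 1)*(q + 1)*(q + 3)*(q - 5)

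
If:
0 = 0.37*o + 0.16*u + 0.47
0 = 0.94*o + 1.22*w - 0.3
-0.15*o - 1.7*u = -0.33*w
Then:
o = -1.44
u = 0.39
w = 1.35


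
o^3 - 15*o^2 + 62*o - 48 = (o - 8)*(o - 6)*(o - 1)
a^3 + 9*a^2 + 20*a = a*(a + 4)*(a + 5)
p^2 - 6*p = p*(p - 6)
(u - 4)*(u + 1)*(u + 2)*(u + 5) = u^4 + 4*u^3 - 15*u^2 - 58*u - 40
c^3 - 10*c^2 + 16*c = c*(c - 8)*(c - 2)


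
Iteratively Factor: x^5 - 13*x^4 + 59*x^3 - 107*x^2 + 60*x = (x - 3)*(x^4 - 10*x^3 + 29*x^2 - 20*x) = (x - 4)*(x - 3)*(x^3 - 6*x^2 + 5*x) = x*(x - 4)*(x - 3)*(x^2 - 6*x + 5) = x*(x - 4)*(x - 3)*(x - 1)*(x - 5)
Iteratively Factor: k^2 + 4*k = (k + 4)*(k)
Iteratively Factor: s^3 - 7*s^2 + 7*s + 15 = (s + 1)*(s^2 - 8*s + 15) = (s - 3)*(s + 1)*(s - 5)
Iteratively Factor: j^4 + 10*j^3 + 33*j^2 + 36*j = (j)*(j^3 + 10*j^2 + 33*j + 36) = j*(j + 3)*(j^2 + 7*j + 12) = j*(j + 3)^2*(j + 4)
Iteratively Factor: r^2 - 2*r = (r - 2)*(r)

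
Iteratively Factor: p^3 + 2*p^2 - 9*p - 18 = (p - 3)*(p^2 + 5*p + 6) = (p - 3)*(p + 3)*(p + 2)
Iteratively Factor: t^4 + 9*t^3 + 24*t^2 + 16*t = (t + 4)*(t^3 + 5*t^2 + 4*t) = (t + 4)^2*(t^2 + t) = t*(t + 4)^2*(t + 1)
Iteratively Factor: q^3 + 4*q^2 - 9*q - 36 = (q - 3)*(q^2 + 7*q + 12) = (q - 3)*(q + 3)*(q + 4)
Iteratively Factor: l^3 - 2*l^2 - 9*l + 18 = (l + 3)*(l^2 - 5*l + 6) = (l - 3)*(l + 3)*(l - 2)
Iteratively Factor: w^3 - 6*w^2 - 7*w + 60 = (w - 4)*(w^2 - 2*w - 15) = (w - 5)*(w - 4)*(w + 3)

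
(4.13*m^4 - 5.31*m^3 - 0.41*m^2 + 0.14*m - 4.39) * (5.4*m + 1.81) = 22.302*m^5 - 21.1987*m^4 - 11.8251*m^3 + 0.0139000000000001*m^2 - 23.4526*m - 7.9459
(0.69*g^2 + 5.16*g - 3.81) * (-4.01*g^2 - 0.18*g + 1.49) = -2.7669*g^4 - 20.8158*g^3 + 15.3774*g^2 + 8.3742*g - 5.6769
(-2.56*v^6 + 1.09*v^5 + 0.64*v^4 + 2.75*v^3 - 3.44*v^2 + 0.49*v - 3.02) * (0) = 0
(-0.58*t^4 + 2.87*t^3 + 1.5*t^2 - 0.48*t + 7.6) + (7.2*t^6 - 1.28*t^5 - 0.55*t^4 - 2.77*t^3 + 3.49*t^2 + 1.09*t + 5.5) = 7.2*t^6 - 1.28*t^5 - 1.13*t^4 + 0.1*t^3 + 4.99*t^2 + 0.61*t + 13.1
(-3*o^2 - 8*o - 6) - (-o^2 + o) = -2*o^2 - 9*o - 6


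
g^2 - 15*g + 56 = (g - 8)*(g - 7)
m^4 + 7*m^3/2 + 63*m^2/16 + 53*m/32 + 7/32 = (m + 1/4)*(m + 1/2)*(m + 1)*(m + 7/4)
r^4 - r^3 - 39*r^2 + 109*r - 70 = (r - 5)*(r - 2)*(r - 1)*(r + 7)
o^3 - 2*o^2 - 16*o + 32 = (o - 4)*(o - 2)*(o + 4)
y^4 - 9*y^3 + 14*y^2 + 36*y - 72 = (y - 6)*(y - 3)*(y - 2)*(y + 2)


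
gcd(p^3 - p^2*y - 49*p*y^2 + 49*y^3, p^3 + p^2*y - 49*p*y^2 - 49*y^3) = -p^2 + 49*y^2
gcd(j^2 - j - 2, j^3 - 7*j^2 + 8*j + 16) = j + 1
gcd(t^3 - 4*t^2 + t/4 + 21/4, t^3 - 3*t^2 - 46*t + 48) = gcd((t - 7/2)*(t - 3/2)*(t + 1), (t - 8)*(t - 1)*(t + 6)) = 1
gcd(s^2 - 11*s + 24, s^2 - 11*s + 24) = s^2 - 11*s + 24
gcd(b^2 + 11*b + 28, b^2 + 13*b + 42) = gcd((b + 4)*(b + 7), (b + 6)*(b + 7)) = b + 7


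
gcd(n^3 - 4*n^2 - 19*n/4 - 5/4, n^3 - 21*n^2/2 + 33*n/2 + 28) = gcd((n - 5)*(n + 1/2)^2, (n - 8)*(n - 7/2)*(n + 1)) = 1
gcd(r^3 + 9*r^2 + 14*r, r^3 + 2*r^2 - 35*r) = r^2 + 7*r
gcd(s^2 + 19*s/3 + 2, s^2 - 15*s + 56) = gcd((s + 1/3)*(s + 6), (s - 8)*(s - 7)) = 1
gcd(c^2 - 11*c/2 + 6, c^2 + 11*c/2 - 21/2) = c - 3/2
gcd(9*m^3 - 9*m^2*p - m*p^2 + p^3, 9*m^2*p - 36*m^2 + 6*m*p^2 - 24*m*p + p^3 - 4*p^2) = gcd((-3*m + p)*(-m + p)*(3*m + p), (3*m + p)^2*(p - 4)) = 3*m + p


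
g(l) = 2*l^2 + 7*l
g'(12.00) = 55.00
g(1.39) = 13.59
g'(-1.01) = 2.96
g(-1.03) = -5.09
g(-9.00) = 99.00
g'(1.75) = 14.00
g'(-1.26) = 1.96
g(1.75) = 18.38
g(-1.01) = -5.03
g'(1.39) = 12.56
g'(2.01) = 15.04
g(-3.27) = -1.50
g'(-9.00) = -29.00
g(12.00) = 372.00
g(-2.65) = -4.50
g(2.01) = 22.15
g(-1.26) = -5.64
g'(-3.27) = -6.08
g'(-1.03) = 2.88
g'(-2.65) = -3.60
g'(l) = 4*l + 7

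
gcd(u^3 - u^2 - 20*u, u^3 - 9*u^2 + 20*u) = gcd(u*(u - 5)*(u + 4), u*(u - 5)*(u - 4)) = u^2 - 5*u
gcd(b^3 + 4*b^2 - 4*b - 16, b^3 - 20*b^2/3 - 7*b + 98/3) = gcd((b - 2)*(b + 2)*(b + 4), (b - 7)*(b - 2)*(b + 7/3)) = b - 2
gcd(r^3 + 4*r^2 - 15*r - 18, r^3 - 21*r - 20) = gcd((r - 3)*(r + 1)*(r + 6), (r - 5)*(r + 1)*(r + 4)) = r + 1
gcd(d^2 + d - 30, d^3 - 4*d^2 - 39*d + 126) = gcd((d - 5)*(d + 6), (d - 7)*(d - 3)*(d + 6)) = d + 6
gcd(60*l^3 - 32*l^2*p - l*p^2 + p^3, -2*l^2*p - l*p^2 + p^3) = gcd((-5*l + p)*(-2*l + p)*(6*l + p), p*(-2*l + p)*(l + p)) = -2*l + p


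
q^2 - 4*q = q*(q - 4)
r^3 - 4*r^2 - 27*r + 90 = (r - 6)*(r - 3)*(r + 5)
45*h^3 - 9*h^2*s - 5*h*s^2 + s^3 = (-5*h + s)*(-3*h + s)*(3*h + s)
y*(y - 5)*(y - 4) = y^3 - 9*y^2 + 20*y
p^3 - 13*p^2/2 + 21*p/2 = p*(p - 7/2)*(p - 3)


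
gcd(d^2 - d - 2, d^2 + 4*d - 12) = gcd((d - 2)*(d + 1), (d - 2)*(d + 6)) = d - 2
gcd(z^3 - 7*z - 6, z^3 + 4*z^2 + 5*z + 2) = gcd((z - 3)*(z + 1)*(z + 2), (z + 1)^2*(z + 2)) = z^2 + 3*z + 2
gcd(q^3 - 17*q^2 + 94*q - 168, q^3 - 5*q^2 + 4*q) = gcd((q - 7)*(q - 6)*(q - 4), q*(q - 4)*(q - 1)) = q - 4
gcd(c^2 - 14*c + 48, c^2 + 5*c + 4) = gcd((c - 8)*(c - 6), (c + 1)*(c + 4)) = 1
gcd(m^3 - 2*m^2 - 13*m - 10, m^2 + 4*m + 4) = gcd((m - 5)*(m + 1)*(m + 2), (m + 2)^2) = m + 2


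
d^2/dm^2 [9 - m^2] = -2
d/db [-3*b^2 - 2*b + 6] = -6*b - 2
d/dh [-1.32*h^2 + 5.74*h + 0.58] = 5.74 - 2.64*h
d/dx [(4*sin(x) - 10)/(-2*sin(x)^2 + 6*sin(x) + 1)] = 8*(sin(x)^2 - 5*sin(x) + 8)*cos(x)/(6*sin(x) + cos(2*x))^2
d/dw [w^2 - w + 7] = 2*w - 1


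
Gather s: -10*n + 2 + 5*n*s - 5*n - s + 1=-15*n + s*(5*n - 1) + 3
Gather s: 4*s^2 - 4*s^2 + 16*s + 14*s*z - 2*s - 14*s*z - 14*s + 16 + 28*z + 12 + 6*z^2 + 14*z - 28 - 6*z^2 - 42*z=0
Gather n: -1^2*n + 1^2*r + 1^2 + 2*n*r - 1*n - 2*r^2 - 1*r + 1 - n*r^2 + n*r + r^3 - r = n*(-r^2 + 3*r - 2) + r^3 - 2*r^2 - r + 2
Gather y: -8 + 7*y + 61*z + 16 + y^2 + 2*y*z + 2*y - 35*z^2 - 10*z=y^2 + y*(2*z + 9) - 35*z^2 + 51*z + 8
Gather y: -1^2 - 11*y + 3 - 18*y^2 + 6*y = -18*y^2 - 5*y + 2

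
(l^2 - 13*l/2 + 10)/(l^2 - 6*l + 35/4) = 2*(l - 4)/(2*l - 7)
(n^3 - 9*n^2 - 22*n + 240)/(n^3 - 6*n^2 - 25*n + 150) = (n - 8)/(n - 5)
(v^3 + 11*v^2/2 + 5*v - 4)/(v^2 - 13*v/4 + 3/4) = 2*(2*v^3 + 11*v^2 + 10*v - 8)/(4*v^2 - 13*v + 3)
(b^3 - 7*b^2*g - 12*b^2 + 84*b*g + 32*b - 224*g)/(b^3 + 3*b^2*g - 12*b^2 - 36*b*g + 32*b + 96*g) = (b - 7*g)/(b + 3*g)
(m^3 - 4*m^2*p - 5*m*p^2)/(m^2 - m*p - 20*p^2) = m*(m + p)/(m + 4*p)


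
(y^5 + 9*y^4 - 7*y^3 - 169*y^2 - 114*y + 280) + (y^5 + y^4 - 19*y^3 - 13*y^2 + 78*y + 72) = 2*y^5 + 10*y^4 - 26*y^3 - 182*y^2 - 36*y + 352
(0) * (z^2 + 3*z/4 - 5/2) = 0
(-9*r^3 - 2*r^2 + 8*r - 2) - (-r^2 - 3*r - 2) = -9*r^3 - r^2 + 11*r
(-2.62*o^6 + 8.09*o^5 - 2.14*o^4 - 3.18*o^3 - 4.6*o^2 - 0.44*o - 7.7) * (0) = 0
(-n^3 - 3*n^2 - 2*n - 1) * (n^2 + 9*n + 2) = -n^5 - 12*n^4 - 31*n^3 - 25*n^2 - 13*n - 2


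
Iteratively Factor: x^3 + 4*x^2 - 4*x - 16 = (x - 2)*(x^2 + 6*x + 8) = (x - 2)*(x + 2)*(x + 4)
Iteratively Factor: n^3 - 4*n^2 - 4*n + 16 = (n + 2)*(n^2 - 6*n + 8) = (n - 4)*(n + 2)*(n - 2)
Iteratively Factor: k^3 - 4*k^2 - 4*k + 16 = (k + 2)*(k^2 - 6*k + 8) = (k - 2)*(k + 2)*(k - 4)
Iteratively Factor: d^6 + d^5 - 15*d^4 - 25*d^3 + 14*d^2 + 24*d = (d + 1)*(d^5 - 15*d^3 - 10*d^2 + 24*d) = (d + 1)*(d + 3)*(d^4 - 3*d^3 - 6*d^2 + 8*d) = d*(d + 1)*(d + 3)*(d^3 - 3*d^2 - 6*d + 8) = d*(d - 4)*(d + 1)*(d + 3)*(d^2 + d - 2) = d*(d - 4)*(d + 1)*(d + 2)*(d + 3)*(d - 1)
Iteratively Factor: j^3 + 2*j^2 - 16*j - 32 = (j + 2)*(j^2 - 16) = (j + 2)*(j + 4)*(j - 4)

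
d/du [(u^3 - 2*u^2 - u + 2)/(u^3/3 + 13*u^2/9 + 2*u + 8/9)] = 9*(19*u^2 + 4*u - 44)/(9*u^4 + 60*u^3 + 148*u^2 + 160*u + 64)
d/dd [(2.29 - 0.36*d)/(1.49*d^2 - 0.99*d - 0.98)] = (0.5364*d^2 - 6.8242*d + 2.6199)/(2.2201*d^4 - 2.9502*d^3 - 1.9403*d^2 + 1.9404*d + 0.9604)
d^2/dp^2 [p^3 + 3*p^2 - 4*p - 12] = 6*p + 6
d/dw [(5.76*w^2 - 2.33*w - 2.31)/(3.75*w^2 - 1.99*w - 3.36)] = (-2.7249*w^2 - 21.3822*w + 3.2319)/(14.0625*w^4 - 14.925*w^3 - 21.2399*w^2 + 13.3728*w + 11.2896)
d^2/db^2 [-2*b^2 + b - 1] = -4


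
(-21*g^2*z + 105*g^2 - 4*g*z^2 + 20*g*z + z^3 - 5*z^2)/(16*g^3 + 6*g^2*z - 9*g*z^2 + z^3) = (-21*g^2*z + 105*g^2 - 4*g*z^2 + 20*g*z + z^3 - 5*z^2)/(16*g^3 + 6*g^2*z - 9*g*z^2 + z^3)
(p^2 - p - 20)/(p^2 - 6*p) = (p^2 - p - 20)/(p*(p - 6))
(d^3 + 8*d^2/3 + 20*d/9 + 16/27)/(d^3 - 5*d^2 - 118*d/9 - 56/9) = (d + 2/3)/(d - 7)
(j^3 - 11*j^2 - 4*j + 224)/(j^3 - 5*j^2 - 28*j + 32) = (j - 7)/(j - 1)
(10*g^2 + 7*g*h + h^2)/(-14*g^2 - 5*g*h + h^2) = (-5*g - h)/(7*g - h)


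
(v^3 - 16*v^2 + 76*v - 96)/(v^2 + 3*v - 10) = (v^2 - 14*v + 48)/(v + 5)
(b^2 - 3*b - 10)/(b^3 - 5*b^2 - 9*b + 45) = (b + 2)/(b^2 - 9)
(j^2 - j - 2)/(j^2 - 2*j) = (j + 1)/j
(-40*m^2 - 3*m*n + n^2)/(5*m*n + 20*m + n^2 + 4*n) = (-8*m + n)/(n + 4)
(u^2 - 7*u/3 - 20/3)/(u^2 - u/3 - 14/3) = (-3*u^2 + 7*u + 20)/(-3*u^2 + u + 14)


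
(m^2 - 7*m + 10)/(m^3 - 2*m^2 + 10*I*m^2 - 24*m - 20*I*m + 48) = (m - 5)/(m^2 + 10*I*m - 24)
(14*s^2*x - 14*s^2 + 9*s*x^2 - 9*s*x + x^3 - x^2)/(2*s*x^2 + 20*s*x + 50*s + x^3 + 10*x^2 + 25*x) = (7*s*x - 7*s + x^2 - x)/(x^2 + 10*x + 25)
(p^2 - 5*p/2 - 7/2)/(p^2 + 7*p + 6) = (p - 7/2)/(p + 6)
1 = 1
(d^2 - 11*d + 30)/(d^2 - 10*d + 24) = (d - 5)/(d - 4)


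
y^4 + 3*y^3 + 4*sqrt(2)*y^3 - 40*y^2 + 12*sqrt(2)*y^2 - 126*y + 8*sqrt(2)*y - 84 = (y + 1)*(y + 2)*(y - 3*sqrt(2))*(y + 7*sqrt(2))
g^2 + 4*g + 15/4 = (g + 3/2)*(g + 5/2)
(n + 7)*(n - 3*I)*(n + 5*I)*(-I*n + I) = -I*n^4 + 2*n^3 - 6*I*n^3 + 12*n^2 - 8*I*n^2 - 14*n - 90*I*n + 105*I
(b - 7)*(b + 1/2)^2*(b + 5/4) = b^4 - 19*b^3/4 - 57*b^2/4 - 163*b/16 - 35/16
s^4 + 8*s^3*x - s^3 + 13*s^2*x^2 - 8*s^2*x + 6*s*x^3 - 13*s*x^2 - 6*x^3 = (s - 1)*(s + x)^2*(s + 6*x)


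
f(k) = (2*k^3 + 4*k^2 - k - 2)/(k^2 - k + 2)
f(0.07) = -1.06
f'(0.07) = -0.68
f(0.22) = -1.10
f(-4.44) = -3.59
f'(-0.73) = -1.10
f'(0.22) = 0.24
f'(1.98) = 4.55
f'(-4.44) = 1.77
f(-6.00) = -6.45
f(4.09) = 13.50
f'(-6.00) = 1.89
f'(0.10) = -0.52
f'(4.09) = 2.40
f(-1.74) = 0.19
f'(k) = (1 - 2*k)*(2*k^3 + 4*k^2 - k - 2)/(k^2 - k + 2)^2 + (6*k^2 + 8*k - 1)/(k^2 - k + 2)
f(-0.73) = 0.03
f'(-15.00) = 1.99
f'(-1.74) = 0.61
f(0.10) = -1.08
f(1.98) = 6.91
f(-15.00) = -24.12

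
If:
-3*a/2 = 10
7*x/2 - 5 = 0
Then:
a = -20/3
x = 10/7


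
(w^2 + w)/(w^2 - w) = (w + 1)/(w - 1)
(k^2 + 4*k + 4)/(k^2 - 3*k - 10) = (k + 2)/(k - 5)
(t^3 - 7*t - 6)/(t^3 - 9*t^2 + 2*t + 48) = (t + 1)/(t - 8)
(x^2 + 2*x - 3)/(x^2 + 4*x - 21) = (x^2 + 2*x - 3)/(x^2 + 4*x - 21)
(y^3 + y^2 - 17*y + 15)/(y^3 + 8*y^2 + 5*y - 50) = (y^2 - 4*y + 3)/(y^2 + 3*y - 10)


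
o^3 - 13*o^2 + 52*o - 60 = (o - 6)*(o - 5)*(o - 2)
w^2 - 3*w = w*(w - 3)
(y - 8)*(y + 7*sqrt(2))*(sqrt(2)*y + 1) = sqrt(2)*y^3 - 8*sqrt(2)*y^2 + 15*y^2 - 120*y + 7*sqrt(2)*y - 56*sqrt(2)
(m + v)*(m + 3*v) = m^2 + 4*m*v + 3*v^2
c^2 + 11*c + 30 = (c + 5)*(c + 6)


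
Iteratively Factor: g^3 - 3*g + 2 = (g - 1)*(g^2 + g - 2) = (g - 1)^2*(g + 2)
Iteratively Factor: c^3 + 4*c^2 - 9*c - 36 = (c - 3)*(c^2 + 7*c + 12) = (c - 3)*(c + 4)*(c + 3)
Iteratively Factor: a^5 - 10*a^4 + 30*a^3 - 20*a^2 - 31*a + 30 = (a - 1)*(a^4 - 9*a^3 + 21*a^2 + a - 30) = (a - 2)*(a - 1)*(a^3 - 7*a^2 + 7*a + 15) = (a - 3)*(a - 2)*(a - 1)*(a^2 - 4*a - 5) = (a - 3)*(a - 2)*(a - 1)*(a + 1)*(a - 5)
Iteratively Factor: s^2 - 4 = (s - 2)*(s + 2)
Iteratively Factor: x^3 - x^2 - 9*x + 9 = (x + 3)*(x^2 - 4*x + 3) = (x - 1)*(x + 3)*(x - 3)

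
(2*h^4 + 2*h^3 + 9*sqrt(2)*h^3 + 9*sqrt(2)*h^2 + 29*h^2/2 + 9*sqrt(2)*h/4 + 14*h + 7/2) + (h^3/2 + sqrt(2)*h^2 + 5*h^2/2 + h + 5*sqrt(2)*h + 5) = 2*h^4 + 5*h^3/2 + 9*sqrt(2)*h^3 + 10*sqrt(2)*h^2 + 17*h^2 + 29*sqrt(2)*h/4 + 15*h + 17/2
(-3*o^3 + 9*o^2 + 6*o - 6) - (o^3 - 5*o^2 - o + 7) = -4*o^3 + 14*o^2 + 7*o - 13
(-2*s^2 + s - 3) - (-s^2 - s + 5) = -s^2 + 2*s - 8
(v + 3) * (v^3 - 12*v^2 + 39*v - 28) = v^4 - 9*v^3 + 3*v^2 + 89*v - 84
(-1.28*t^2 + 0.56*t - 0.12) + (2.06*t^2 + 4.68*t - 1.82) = 0.78*t^2 + 5.24*t - 1.94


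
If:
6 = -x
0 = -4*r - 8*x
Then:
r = 12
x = -6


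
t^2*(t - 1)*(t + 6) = t^4 + 5*t^3 - 6*t^2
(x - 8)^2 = x^2 - 16*x + 64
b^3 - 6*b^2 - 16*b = b*(b - 8)*(b + 2)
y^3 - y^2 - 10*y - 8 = (y - 4)*(y + 1)*(y + 2)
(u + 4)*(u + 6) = u^2 + 10*u + 24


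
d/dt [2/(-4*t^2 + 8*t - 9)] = 16*(t - 1)/(4*t^2 - 8*t + 9)^2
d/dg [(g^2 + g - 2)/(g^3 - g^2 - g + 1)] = (-g^2 - 4*g - 1)/(g^4 - 2*g^2 + 1)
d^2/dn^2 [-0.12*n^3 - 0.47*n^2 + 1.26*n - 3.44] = -0.72*n - 0.94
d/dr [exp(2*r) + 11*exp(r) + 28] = (2*exp(r) + 11)*exp(r)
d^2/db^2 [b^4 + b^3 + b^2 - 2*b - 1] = 12*b^2 + 6*b + 2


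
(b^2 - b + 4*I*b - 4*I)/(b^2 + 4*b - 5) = (b + 4*I)/(b + 5)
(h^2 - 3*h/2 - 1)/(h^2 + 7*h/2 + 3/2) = (h - 2)/(h + 3)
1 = 1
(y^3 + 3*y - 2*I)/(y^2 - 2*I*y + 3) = (y^3 + 3*y - 2*I)/(y^2 - 2*I*y + 3)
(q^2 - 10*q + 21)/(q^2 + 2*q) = (q^2 - 10*q + 21)/(q*(q + 2))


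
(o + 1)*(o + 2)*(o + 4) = o^3 + 7*o^2 + 14*o + 8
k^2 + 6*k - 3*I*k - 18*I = (k + 6)*(k - 3*I)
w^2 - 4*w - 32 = (w - 8)*(w + 4)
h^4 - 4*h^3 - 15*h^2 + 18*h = h*(h - 6)*(h - 1)*(h + 3)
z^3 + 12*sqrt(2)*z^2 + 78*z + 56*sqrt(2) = (z + sqrt(2))*(z + 4*sqrt(2))*(z + 7*sqrt(2))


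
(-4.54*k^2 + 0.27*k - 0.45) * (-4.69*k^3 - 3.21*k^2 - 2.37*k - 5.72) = 21.2926*k^5 + 13.3071*k^4 + 12.0036*k^3 + 26.7734*k^2 - 0.4779*k + 2.574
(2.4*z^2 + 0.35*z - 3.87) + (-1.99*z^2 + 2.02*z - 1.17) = 0.41*z^2 + 2.37*z - 5.04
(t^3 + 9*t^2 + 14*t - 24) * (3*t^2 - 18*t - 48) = 3*t^5 + 9*t^4 - 168*t^3 - 756*t^2 - 240*t + 1152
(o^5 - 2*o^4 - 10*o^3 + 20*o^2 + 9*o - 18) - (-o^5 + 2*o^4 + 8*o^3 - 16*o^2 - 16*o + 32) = 2*o^5 - 4*o^4 - 18*o^3 + 36*o^2 + 25*o - 50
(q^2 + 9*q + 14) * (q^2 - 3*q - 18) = q^4 + 6*q^3 - 31*q^2 - 204*q - 252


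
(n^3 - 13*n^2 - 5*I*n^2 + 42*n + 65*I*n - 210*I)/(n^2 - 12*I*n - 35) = (n^2 - 13*n + 42)/(n - 7*I)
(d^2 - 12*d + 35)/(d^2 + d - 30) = (d - 7)/(d + 6)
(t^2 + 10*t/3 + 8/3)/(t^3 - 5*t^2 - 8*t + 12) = (t + 4/3)/(t^2 - 7*t + 6)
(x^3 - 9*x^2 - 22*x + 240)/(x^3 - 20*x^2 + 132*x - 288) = (x + 5)/(x - 6)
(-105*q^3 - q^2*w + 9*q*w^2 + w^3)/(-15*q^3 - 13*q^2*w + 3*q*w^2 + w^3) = (7*q + w)/(q + w)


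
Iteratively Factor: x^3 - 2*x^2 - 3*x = (x + 1)*(x^2 - 3*x) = x*(x + 1)*(x - 3)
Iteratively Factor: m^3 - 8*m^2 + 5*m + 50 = (m + 2)*(m^2 - 10*m + 25) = (m - 5)*(m + 2)*(m - 5)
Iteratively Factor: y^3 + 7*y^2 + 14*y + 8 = (y + 2)*(y^2 + 5*y + 4) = (y + 2)*(y + 4)*(y + 1)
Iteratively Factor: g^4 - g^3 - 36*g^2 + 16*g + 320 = (g + 4)*(g^3 - 5*g^2 - 16*g + 80) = (g - 5)*(g + 4)*(g^2 - 16) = (g - 5)*(g + 4)^2*(g - 4)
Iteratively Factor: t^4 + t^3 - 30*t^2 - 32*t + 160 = (t + 4)*(t^3 - 3*t^2 - 18*t + 40) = (t + 4)^2*(t^2 - 7*t + 10) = (t - 5)*(t + 4)^2*(t - 2)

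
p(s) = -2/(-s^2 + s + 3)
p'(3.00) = -1.11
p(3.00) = 0.67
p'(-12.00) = 0.00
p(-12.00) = 0.01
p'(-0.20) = 0.37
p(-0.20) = -0.72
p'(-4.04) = 0.06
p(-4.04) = 0.12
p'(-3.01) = 0.17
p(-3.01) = 0.22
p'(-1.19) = 43.57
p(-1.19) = -5.08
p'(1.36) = -0.55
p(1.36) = -0.80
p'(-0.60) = 1.06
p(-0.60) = -0.98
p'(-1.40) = 58.64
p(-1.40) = 5.56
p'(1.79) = -2.05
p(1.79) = -1.26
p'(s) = -2*(2*s - 1)/(-s^2 + s + 3)^2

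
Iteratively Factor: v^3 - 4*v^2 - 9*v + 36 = (v + 3)*(v^2 - 7*v + 12) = (v - 4)*(v + 3)*(v - 3)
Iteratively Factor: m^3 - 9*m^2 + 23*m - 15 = (m - 1)*(m^2 - 8*m + 15) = (m - 3)*(m - 1)*(m - 5)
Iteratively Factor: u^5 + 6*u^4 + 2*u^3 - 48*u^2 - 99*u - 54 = (u + 3)*(u^4 + 3*u^3 - 7*u^2 - 27*u - 18) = (u + 3)^2*(u^3 - 7*u - 6) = (u - 3)*(u + 3)^2*(u^2 + 3*u + 2) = (u - 3)*(u + 1)*(u + 3)^2*(u + 2)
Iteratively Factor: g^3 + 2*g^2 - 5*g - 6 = (g - 2)*(g^2 + 4*g + 3) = (g - 2)*(g + 1)*(g + 3)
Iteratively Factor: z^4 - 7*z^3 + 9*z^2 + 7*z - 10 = (z - 1)*(z^3 - 6*z^2 + 3*z + 10) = (z - 5)*(z - 1)*(z^2 - z - 2) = (z - 5)*(z - 1)*(z + 1)*(z - 2)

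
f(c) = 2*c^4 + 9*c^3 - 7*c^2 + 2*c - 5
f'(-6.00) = -670.00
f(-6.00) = 379.00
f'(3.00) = 419.00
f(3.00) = 343.00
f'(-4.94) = -234.37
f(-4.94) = -79.62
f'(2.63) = 297.47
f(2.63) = 211.25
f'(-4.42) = -99.44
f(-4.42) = -164.41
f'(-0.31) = 8.70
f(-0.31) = -6.54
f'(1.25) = 42.31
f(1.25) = 9.02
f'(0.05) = 1.37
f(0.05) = -4.92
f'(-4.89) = -219.35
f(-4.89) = -90.96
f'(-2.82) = 76.79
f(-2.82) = -141.66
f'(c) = 8*c^3 + 27*c^2 - 14*c + 2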